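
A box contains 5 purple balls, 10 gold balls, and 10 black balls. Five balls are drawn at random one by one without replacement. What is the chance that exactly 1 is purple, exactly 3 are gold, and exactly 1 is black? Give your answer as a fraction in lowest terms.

Unordered draws without replacement: count favorable combinations over C(25,5).
Favorable = C(5,1) · C(10,3) · C(10,1) = 6000; total = C(25,5) = 53130.
P = 6000/53130 = 200/1771 ≈ 0.1129.

200/1771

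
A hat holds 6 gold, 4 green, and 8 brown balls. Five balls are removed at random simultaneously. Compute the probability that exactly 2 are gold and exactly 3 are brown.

5/51

Unordered draws without replacement: count favorable combinations over C(18,5).
Favorable = C(6,2) · C(4,0) · C(8,3) = 840; total = C(18,5) = 8568.
P = 840/8568 = 5/51 ≈ 0.0980.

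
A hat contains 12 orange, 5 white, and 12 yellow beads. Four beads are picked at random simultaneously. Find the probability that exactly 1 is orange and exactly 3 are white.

40/7917

Unordered draws without replacement: count favorable combinations over C(29,4).
Favorable = C(12,1) · C(5,3) · C(12,0) = 120; total = C(29,4) = 23751.
P = 120/23751 = 40/7917 ≈ 0.0051.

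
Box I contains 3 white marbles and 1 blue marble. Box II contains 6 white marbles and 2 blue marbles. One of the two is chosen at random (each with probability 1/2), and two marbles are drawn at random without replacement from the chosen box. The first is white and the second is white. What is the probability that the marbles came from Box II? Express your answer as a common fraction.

15/29

P(E | Box I) = 1/2; P(E | Box II) = 15/28.
P(E) = 1/2·1/2 + 1/2·15/28 = 29/56.
By Bayes' rule, P(Box II | E) = 15/56 / 29/56 = 15/29 ≈ 0.5172.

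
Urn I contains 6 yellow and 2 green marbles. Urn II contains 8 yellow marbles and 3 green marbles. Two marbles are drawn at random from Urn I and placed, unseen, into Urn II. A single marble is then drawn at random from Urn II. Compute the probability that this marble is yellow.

19/26

Condition on how many of the transferred marbles are yellow (from Urn I: 6 yellow of 8; then Urn II has 13 total).
  0 yellow: C(6,0)C(2,2)/C(8,2) = 1/28; then P = 8/13
  1 yellow: C(6,1)C(2,1)/C(8,2) = 3/7; then P = 9/13
  2 yellow: C(6,2)C(2,0)/C(8,2) = 15/28; then P = 10/13
P(yellow from Urn II) = 19/26 ≈ 0.7308.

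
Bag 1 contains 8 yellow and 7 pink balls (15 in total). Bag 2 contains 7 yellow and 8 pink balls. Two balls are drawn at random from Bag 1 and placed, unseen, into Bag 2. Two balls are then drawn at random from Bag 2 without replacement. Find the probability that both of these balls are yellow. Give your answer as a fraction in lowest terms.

Condition on how many of the transferred balls are yellow (from Bag 1: 8 yellow of 15; then Bag 2 has 17 total).
  0 yellow: C(8,0)C(7,2)/C(15,2) = 1/5; then P = C(7,2)/C(17,2) = 21/136
  1 yellow: C(8,1)C(7,1)/C(15,2) = 8/15; then P = C(8,2)/C(17,2) = 7/34
  2 yellow: C(8,2)C(7,0)/C(15,2) = 4/15; then P = C(9,2)/C(17,2) = 9/34
P(both yellow) = 431/2040 ≈ 0.2113.

431/2040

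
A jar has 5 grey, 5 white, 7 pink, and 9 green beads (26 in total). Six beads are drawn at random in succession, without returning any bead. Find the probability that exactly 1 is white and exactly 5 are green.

Unordered draws without replacement: count favorable combinations over C(26,6).
Favorable = C(5,0) · C(5,1) · C(7,0) · C(9,5) = 630; total = C(26,6) = 230230.
P = 630/230230 = 9/3289 ≈ 0.0027.

9/3289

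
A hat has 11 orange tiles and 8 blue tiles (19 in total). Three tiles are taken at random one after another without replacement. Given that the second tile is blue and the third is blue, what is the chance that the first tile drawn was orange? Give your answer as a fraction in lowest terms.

11/17

P(first=orange and the second tile is blue and the third is blue) = (11/19)·(8/18)·(7/17) = 308/2907.
P(E) = Σ over first color = 308/2907 + 56/969 = 28/171.
By Bayes, P(first=orange | E) = 308/2907 / 28/171 = 11/17 ≈ 0.6471.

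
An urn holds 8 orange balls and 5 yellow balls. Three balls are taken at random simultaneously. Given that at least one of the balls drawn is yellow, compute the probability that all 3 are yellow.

P(all 3 yellow) = C(5,3)/C(13,3) = 5/143; P(at least one yellow) = 1 − C(8,3)/C(13,3) = 115/143.
Since 'all 3 yellow' ⊆ 'at least one yellow', P(all 3 | at least one) = 5/143 / 115/143 = 1/23 ≈ 0.0435.

1/23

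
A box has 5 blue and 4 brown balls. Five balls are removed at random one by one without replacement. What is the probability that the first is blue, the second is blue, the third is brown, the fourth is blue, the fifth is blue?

Multiply the conditional probability of each draw in order, without replacement, so each draw removes one from its color and from the total.
P = (5/9) · (4/8) · (4/7) · (3/6) · (2/5) = 2/63 ≈ 0.0317.

2/63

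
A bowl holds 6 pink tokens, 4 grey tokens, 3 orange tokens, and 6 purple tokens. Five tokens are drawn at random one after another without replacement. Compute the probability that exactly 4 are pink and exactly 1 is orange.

Unordered draws without replacement: count favorable combinations over C(19,5).
Favorable = C(6,4) · C(4,0) · C(3,1) · C(6,0) = 45; total = C(19,5) = 11628.
P = 45/11628 = 5/1292 ≈ 0.0039.

5/1292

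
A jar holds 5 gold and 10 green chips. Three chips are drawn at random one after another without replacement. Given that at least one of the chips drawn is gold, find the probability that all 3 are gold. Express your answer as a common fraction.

2/67

P(all 3 gold) = C(5,3)/C(15,3) = 2/91; P(at least one gold) = 1 − C(10,3)/C(15,3) = 67/91.
Since 'all 3 gold' ⊆ 'at least one gold', P(all 3 | at least one) = 2/91 / 67/91 = 2/67 ≈ 0.0299.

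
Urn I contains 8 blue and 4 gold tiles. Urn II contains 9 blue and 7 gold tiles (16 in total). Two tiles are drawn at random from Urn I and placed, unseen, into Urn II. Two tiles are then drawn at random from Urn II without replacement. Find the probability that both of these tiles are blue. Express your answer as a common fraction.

Condition on how many of the transferred tiles are blue (from Urn I: 8 blue of 12; then Urn II has 18 total).
  0 blue: C(8,0)C(4,2)/C(12,2) = 1/11; then P = C(9,2)/C(18,2) = 4/17
  1 blue: C(8,1)C(4,1)/C(12,2) = 16/33; then P = C(10,2)/C(18,2) = 5/17
  2 blue: C(8,2)C(4,0)/C(12,2) = 14/33; then P = C(11,2)/C(18,2) = 55/153
P(both blue) = 94/297 ≈ 0.3165.

94/297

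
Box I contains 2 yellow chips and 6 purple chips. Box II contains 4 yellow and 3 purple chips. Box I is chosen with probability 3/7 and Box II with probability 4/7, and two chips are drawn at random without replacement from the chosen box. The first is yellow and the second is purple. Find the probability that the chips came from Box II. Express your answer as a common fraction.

16/25

P(E | Box I) = 3/14; P(E | Box II) = 2/7.
P(E) = 3/7·3/14 + 4/7·2/7 = 25/98.
By Bayes' rule, P(Box II | E) = 8/49 / 25/98 = 16/25 ≈ 0.6400.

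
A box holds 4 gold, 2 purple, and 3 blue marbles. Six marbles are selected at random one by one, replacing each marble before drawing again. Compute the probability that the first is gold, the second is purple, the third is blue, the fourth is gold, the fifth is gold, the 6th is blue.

Multiply the conditional probability of each draw in order, with replacement (the composition resets each draw).
P = (4/9) · (2/9) · (3/9) · (4/9) · (4/9) · (3/9) = 128/59049 ≈ 0.0022.

128/59049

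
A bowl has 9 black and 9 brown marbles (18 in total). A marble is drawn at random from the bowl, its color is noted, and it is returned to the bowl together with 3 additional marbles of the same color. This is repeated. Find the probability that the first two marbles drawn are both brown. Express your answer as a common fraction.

2/7

After a brown draw the bowl holds 12 brown out of 21.
P = (9/18)·(12/21) = 2/7 ≈ 0.2857.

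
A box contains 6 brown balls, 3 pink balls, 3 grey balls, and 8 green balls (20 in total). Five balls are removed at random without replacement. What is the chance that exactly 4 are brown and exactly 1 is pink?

15/5168

Unordered draws without replacement: count favorable combinations over C(20,5).
Favorable = C(6,4) · C(3,1) · C(3,0) · C(8,0) = 45; total = C(20,5) = 15504.
P = 45/15504 = 15/5168 ≈ 0.0029.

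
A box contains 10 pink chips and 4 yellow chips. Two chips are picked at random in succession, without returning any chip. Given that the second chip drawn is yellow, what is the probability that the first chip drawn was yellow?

P(first=yellow and the second chip drawn is yellow) = (4/14)·(3/13) = 6/91.
P(the second chip drawn is yellow) = Σ over first color = 20/91 + 6/91 = 2/7.
By Bayes, P(first=yellow | the second chip drawn is yellow) = 6/91 / 2/7 = 3/13 ≈ 0.2308.

3/13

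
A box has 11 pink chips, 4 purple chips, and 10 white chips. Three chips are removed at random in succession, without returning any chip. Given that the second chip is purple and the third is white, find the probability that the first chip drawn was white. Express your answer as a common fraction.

9/23

P(first=white and the second chip is purple and the third is white) = (10/25)·(4/24)·(9/23) = 3/115.
P(E) = Σ over first color = 11/345 + 1/115 + 3/115 = 1/15.
By Bayes, P(first=white | E) = 3/115 / 1/15 = 9/23 ≈ 0.3913.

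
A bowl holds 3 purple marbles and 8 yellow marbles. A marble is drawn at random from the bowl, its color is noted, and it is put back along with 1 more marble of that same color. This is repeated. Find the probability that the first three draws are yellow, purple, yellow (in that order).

18/143

Track the composition after each reinforcement of +1.
P = (8/11) · (3/12) · (9/13) = 18/143 ≈ 0.1259.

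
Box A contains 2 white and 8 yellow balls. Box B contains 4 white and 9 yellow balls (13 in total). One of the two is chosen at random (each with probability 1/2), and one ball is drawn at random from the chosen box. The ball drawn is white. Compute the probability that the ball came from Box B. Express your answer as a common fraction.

20/33

P(white | Box A) = 1/5; P(white | Box B) = 4/13.
P(white) = 1/2·1/5 + 1/2·4/13 = 33/130.
By Bayes' rule, P(Box B | white) = 2/13 / 33/130 = 20/33 ≈ 0.6061.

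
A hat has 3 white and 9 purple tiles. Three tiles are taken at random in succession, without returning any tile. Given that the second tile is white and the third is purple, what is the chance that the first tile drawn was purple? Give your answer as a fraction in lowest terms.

P(first=purple and the second tile is white and the third is purple) = (9/12)·(3/11)·(8/10) = 9/55.
P(E) = Σ over first color = 9/220 + 9/55 = 9/44.
By Bayes, P(first=purple | E) = 9/55 / 9/44 = 4/5 ≈ 0.8000.

4/5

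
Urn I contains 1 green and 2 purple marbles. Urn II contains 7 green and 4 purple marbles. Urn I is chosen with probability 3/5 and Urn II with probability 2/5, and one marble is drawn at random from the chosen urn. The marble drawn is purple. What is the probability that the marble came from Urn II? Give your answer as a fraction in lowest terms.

4/15

P(purple | Urn I) = 2/3; P(purple | Urn II) = 4/11.
P(purple) = 3/5·2/3 + 2/5·4/11 = 6/11.
By Bayes' rule, P(Urn II | purple) = 8/55 / 6/11 = 4/15 ≈ 0.2667.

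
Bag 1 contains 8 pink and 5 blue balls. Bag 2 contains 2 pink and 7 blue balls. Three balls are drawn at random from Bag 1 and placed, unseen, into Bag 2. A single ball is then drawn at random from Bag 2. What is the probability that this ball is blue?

53/78

Condition on how many of the transferred balls are blue (from Bag 1: 5 blue of 13; then Bag 2 has 12 total).
  0 blue: C(5,0)C(8,3)/C(13,3) = 28/143; then P = 7/12
  1 blue: C(5,1)C(8,2)/C(13,3) = 70/143; then P = 8/12
  2 blue: C(5,2)C(8,1)/C(13,3) = 40/143; then P = 9/12
  3 blue: C(5,3)C(8,0)/C(13,3) = 5/143; then P = 10/12
P(blue from Bag 2) = 53/78 ≈ 0.6795.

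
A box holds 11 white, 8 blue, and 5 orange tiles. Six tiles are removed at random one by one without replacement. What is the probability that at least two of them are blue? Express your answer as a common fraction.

Sum the hypergeometric tail for j = 2,…,6 blue tiles.
Favorable = C(8,2)·C(16,4) + C(8,3)·C(16,3) + C(8,4)·C(16,2) + C(8,5)·C(16,1) + C(8,6)·C(16,0) = 91644; total = C(24,6) = 134596.
P = 91644/134596 = 3273/4807 ≈ 0.6809.

3273/4807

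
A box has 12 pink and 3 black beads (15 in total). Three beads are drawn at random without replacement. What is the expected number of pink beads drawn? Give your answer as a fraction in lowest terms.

By linearity of expectation, E[X] = Σ P(draw i is pink); by symmetry each draw (even without replacement) has P(pink) = 12/15.
E[X] = 3 · 12/15 = 12/5 ≈ 2.4000.

12/5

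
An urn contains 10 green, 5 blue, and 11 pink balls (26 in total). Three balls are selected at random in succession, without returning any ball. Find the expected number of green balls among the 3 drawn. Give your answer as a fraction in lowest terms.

15/13

By linearity of expectation, E[X] = Σ P(draw i is green); by symmetry each draw (even without replacement) has P(green) = 10/26.
E[X] = 3 · 10/26 = 15/13 ≈ 1.1538.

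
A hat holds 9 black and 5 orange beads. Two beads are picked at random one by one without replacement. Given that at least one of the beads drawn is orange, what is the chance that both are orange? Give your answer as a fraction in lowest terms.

P(both orange) = C(5,2)/C(14,2) = 10/91; P(at least one orange) = 1 − C(9,2)/C(14,2) = 55/91.
Since 'both orange' ⊆ 'at least one orange', P(both | at least one) = 10/91 / 55/91 = 2/11 ≈ 0.1818.

2/11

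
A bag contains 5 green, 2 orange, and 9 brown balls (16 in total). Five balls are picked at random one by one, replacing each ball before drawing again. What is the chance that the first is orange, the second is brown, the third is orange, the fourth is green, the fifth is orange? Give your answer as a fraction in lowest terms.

Multiply the conditional probability of each draw in order, with replacement (the composition resets each draw).
P = (2/16) · (9/16) · (2/16) · (5/16) · (2/16) = 45/131072 ≈ 0.0003.

45/131072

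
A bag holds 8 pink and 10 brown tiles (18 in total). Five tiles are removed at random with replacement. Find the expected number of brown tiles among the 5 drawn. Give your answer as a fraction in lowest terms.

25/9

By linearity of expectation, E[X] = Σ P(draw i is brown); each independent draw has P(brown) = 10/18.
E[X] = 5 · 10/18 = 25/9 ≈ 2.7778.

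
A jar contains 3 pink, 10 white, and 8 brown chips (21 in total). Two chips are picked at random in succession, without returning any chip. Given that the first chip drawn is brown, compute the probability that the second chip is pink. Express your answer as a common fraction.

3/20

After removing 1 brown, the jar has 3 pink out of 20 remaining.
P(second is pink | given) = 3/20 ≈ 0.1500.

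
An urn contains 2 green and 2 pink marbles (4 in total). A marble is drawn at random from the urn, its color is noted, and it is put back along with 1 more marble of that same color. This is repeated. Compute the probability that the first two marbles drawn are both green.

3/10

After a green draw the urn holds 3 green out of 5.
P = (2/4)·(3/5) = 3/10 ≈ 0.3000.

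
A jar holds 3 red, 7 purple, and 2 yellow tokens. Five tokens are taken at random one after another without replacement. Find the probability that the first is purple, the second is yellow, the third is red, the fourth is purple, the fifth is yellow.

7/2640

Multiply the conditional probability of each draw in order, without replacement, so each draw removes one from its color and from the total.
P = (7/12) · (2/11) · (3/10) · (6/9) · (1/8) = 7/2640 ≈ 0.0027.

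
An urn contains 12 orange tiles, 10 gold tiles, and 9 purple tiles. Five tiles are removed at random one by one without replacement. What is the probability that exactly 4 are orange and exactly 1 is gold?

Unordered draws without replacement: count favorable combinations over C(31,5).
Favorable = C(12,4) · C(10,1) · C(9,0) = 4950; total = C(31,5) = 169911.
P = 4950/169911 = 550/18879 ≈ 0.0291.

550/18879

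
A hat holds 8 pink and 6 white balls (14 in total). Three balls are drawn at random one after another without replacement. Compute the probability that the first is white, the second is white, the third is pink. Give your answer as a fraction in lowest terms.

Multiply the conditional probability of each draw in order, without replacement, so each draw removes one from its color and from the total.
P = (6/14) · (5/13) · (8/12) = 10/91 ≈ 0.1099.

10/91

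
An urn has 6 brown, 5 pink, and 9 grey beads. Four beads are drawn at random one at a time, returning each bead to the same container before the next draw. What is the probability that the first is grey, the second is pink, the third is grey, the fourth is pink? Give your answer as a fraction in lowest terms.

Multiply the conditional probability of each draw in order, with replacement (the composition resets each draw).
P = (9/20) · (5/20) · (9/20) · (5/20) = 81/6400 ≈ 0.0127.

81/6400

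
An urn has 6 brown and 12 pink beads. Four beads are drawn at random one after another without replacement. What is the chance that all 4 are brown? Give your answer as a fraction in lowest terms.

1/204

Unordered draws without replacement: count favorable combinations over C(18,4).
Favorable = C(6,4) · C(12,0) = 15; total = C(18,4) = 3060.
P = 15/3060 = 1/204 ≈ 0.0049.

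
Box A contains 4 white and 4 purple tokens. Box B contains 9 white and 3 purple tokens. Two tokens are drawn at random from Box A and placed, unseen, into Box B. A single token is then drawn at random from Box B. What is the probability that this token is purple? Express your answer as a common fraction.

Condition on how many of the transferred tokens are purple (from Box A: 4 purple of 8; then Box B has 14 total).
  0 purple: C(4,0)C(4,2)/C(8,2) = 3/14; then P = 3/14
  1 purple: C(4,1)C(4,1)/C(8,2) = 4/7; then P = 4/14
  2 purple: C(4,2)C(4,0)/C(8,2) = 3/14; then P = 5/14
P(purple from Box B) = 2/7 ≈ 0.2857.

2/7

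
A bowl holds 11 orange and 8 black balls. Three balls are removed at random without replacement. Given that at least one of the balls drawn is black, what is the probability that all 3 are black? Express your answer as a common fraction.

P(all 3 black) = C(8,3)/C(19,3) = 56/969; P(at least one black) = 1 − C(11,3)/C(19,3) = 268/323.
Since 'all 3 black' ⊆ 'at least one black', P(all 3 | at least one) = 56/969 / 268/323 = 14/201 ≈ 0.0697.

14/201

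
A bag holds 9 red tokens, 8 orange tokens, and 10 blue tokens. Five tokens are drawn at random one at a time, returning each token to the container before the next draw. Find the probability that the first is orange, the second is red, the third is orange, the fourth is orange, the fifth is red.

512/177147

Multiply the conditional probability of each draw in order, with replacement (the composition resets each draw).
P = (8/27) · (9/27) · (8/27) · (8/27) · (9/27) = 512/177147 ≈ 0.0029.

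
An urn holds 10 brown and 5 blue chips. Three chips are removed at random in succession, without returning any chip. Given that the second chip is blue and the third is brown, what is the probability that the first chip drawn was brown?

P(first=brown and the second chip is blue and the third is brown) = (10/15)·(5/14)·(9/13) = 15/91.
P(E) = Σ over first color = 15/91 + 20/273 = 5/21.
By Bayes, P(first=brown | E) = 15/91 / 5/21 = 9/13 ≈ 0.6923.

9/13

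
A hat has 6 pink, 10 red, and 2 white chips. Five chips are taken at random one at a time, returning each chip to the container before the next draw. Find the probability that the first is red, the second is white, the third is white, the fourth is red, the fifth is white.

Multiply the conditional probability of each draw in order, with replacement (the composition resets each draw).
P = (10/18) · (2/18) · (2/18) · (10/18) · (2/18) = 25/59049 ≈ 0.0004.

25/59049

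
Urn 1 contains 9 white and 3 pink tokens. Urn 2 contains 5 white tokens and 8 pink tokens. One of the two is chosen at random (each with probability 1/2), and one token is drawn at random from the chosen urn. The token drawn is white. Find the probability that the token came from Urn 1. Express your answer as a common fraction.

P(white | Urn 1) = 3/4; P(white | Urn 2) = 5/13.
P(white) = 1/2·3/4 + 1/2·5/13 = 59/104.
By Bayes' rule, P(Urn 1 | white) = 3/8 / 59/104 = 39/59 ≈ 0.6610.

39/59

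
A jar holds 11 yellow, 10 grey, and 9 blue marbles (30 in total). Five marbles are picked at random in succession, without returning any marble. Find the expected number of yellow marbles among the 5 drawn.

By linearity of expectation, E[X] = Σ P(draw i is yellow); by symmetry each draw (even without replacement) has P(yellow) = 11/30.
E[X] = 5 · 11/30 = 11/6 ≈ 1.8333.

11/6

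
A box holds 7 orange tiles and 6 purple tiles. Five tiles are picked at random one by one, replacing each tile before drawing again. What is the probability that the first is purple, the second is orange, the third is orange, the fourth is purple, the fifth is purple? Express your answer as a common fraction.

10584/371293

Multiply the conditional probability of each draw in order, with replacement (the composition resets each draw).
P = (6/13) · (7/13) · (7/13) · (6/13) · (6/13) = 10584/371293 ≈ 0.0285.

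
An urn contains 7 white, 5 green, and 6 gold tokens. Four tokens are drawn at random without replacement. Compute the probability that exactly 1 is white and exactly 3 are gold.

7/153

Unordered draws without replacement: count favorable combinations over C(18,4).
Favorable = C(7,1) · C(5,0) · C(6,3) = 140; total = C(18,4) = 3060.
P = 140/3060 = 7/153 ≈ 0.0458.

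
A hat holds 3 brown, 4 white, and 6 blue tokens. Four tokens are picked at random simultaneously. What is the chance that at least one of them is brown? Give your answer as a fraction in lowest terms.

Use the complement: P(at least one brown) = 1 − P(no brown).
P(none) = C(10,4)/C(13,4) = 210/715.
So P = 1 − 210/715 = 101/143 ≈ 0.7063.

101/143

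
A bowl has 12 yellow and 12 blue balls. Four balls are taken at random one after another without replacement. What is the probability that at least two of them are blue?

Sum the hypergeometric tail for j = 2,…,4 blue balls.
Favorable = C(12,2)·C(12,2) + C(12,3)·C(12,1) + C(12,4)·C(12,0) = 7491; total = C(24,4) = 10626.
P = 7491/10626 = 227/322 ≈ 0.7050.

227/322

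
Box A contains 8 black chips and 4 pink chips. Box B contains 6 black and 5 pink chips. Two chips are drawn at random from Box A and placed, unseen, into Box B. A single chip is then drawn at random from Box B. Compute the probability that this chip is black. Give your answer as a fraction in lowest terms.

22/39

Condition on how many of the transferred chips are black (from Box A: 8 black of 12; then Box B has 13 total).
  0 black: C(8,0)C(4,2)/C(12,2) = 1/11; then P = 6/13
  1 black: C(8,1)C(4,1)/C(12,2) = 16/33; then P = 7/13
  2 black: C(8,2)C(4,0)/C(12,2) = 14/33; then P = 8/13
P(black from Box B) = 22/39 ≈ 0.5641.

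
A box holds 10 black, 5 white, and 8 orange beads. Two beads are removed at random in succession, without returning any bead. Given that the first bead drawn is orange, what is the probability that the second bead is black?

5/11

After removing 1 orange, the box has 10 black out of 22 remaining.
P(second is black | given) = 10/22 = 5/11 ≈ 0.4545.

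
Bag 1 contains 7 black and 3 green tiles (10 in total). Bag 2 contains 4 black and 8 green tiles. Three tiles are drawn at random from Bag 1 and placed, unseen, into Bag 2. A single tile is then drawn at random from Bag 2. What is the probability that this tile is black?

Condition on how many of the transferred tiles are black (from Bag 1: 7 black of 10; then Bag 2 has 15 total).
  0 black: C(7,0)C(3,3)/C(10,3) = 1/120; then P = 4/15
  1 black: C(7,1)C(3,2)/C(10,3) = 7/40; then P = 5/15
  2 black: C(7,2)C(3,1)/C(10,3) = 21/40; then P = 6/15
  3 black: C(7,3)C(3,0)/C(10,3) = 7/24; then P = 7/15
P(black from Bag 2) = 61/150 ≈ 0.4067.

61/150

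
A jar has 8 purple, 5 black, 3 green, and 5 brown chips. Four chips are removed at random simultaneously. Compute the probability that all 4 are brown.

Unordered draws without replacement: count favorable combinations over C(21,4).
Favorable = C(8,0) · C(5,0) · C(3,0) · C(5,4) = 5; total = C(21,4) = 5985.
P = 5/5985 = 1/1197 ≈ 0.0008.

1/1197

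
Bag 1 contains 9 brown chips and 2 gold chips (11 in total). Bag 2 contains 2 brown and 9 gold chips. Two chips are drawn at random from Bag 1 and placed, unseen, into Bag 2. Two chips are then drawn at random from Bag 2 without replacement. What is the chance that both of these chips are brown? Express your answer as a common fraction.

271/4290

Condition on how many of the transferred chips are brown (from Bag 1: 9 brown of 11; then Bag 2 has 13 total).
  0 brown: C(9,0)C(2,2)/C(11,2) = 1/55; then P = C(2,2)/C(13,2) = 1/78
  1 brown: C(9,1)C(2,1)/C(11,2) = 18/55; then P = C(3,2)/C(13,2) = 1/26
  2 brown: C(9,2)C(2,0)/C(11,2) = 36/55; then P = C(4,2)/C(13,2) = 1/13
P(both brown) = 271/4290 ≈ 0.0632.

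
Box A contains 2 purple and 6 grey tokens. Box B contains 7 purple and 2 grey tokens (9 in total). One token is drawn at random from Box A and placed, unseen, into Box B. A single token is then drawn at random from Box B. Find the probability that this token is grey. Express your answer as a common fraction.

11/40

Condition on how many of the transferred tokens are grey (from Box A: 6 grey of 8; then Box B has 10 total).
  0 grey: C(6,0)C(2,1)/C(8,1) = 1/4; then P = 2/10
  1 grey: C(6,1)C(2,0)/C(8,1) = 3/4; then P = 3/10
P(grey from Box B) = 11/40 ≈ 0.2750.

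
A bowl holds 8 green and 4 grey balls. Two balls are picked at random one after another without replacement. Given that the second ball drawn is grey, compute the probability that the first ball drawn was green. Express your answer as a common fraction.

8/11

P(first=green and the second ball drawn is grey) = (8/12)·(4/11) = 8/33.
P(the second ball drawn is grey) = Σ over first color = 8/33 + 1/11 = 1/3.
By Bayes, P(first=green | the second ball drawn is grey) = 8/33 / 1/3 = 8/11 ≈ 0.7273.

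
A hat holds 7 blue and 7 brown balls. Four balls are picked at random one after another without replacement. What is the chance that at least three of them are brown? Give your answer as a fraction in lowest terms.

40/143

Sum the hypergeometric tail for j = 3,…,4 brown balls.
Favorable = C(7,3)·C(7,1) + C(7,4)·C(7,0) = 280; total = C(14,4) = 1001.
P = 280/1001 = 40/143 ≈ 0.2797.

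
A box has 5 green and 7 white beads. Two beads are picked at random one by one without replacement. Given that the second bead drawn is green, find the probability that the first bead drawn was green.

4/11

P(first=green and the second bead drawn is green) = (5/12)·(4/11) = 5/33.
P(the second bead drawn is green) = Σ over first color = 5/33 + 35/132 = 5/12.
By Bayes, P(first=green | the second bead drawn is green) = 5/33 / 5/12 = 4/11 ≈ 0.3636.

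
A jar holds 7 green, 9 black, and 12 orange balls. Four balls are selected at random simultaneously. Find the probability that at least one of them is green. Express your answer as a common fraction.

46/65

Use the complement: P(at least one green) = 1 − P(no green).
P(none) = C(21,4)/C(28,4) = 5985/20475.
So P = 1 − 5985/20475 = 46/65 ≈ 0.7077.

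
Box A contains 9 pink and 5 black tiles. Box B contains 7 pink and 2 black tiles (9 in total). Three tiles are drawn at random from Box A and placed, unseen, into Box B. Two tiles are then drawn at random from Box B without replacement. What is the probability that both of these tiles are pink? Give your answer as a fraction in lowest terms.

2165/4004

Condition on how many of the transferred tiles are pink (from Box A: 9 pink of 14; then Box B has 12 total).
  0 pink: C(9,0)C(5,3)/C(14,3) = 5/182; then P = C(7,2)/C(12,2) = 7/22
  1 pink: C(9,1)C(5,2)/C(14,3) = 45/182; then P = C(8,2)/C(12,2) = 14/33
  2 pink: C(9,2)C(5,1)/C(14,3) = 45/91; then P = C(9,2)/C(12,2) = 6/11
  3 pink: C(9,3)C(5,0)/C(14,3) = 3/13; then P = C(10,2)/C(12,2) = 15/22
P(both pink) = 2165/4004 ≈ 0.5407.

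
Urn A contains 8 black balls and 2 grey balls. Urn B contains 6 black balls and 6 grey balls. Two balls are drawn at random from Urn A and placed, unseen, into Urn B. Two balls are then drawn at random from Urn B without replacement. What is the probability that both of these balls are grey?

Condition on how many of the transferred balls are grey (from Urn A: 2 grey of 10; then Urn B has 14 total).
  0 grey: C(2,0)C(8,2)/C(10,2) = 28/45; then P = C(6,2)/C(14,2) = 15/91
  1 grey: C(2,1)C(8,1)/C(10,2) = 16/45; then P = C(7,2)/C(14,2) = 3/13
  2 grey: C(2,2)C(8,0)/C(10,2) = 1/45; then P = C(8,2)/C(14,2) = 4/13
P(both grey) = 112/585 ≈ 0.1915.

112/585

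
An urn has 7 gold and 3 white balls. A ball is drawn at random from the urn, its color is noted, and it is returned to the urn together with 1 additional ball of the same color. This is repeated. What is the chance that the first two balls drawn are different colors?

Either gold then white, or white then gold; after the first draw the total is 11.
P = (7/10)·(3/11) + (3/10)·(7/11) = 21/55 ≈ 0.3818.

21/55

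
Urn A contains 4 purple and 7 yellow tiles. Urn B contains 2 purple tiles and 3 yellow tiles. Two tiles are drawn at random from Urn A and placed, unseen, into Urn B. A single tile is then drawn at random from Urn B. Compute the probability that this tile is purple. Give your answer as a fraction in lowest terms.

Condition on how many of the transferred tiles are purple (from Urn A: 4 purple of 11; then Urn B has 7 total).
  0 purple: C(4,0)C(7,2)/C(11,2) = 21/55; then P = 2/7
  1 purple: C(4,1)C(7,1)/C(11,2) = 28/55; then P = 3/7
  2 purple: C(4,2)C(7,0)/C(11,2) = 6/55; then P = 4/7
P(purple from Urn B) = 30/77 ≈ 0.3896.

30/77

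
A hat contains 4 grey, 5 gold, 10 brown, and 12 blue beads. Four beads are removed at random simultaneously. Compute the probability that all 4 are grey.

Unordered draws without replacement: count favorable combinations over C(31,4).
Favorable = C(4,4) · C(5,0) · C(10,0) · C(12,0) = 1; total = C(31,4) = 31465.
P = 1/31465 = 1/31465 ≈ 0.0000.

1/31465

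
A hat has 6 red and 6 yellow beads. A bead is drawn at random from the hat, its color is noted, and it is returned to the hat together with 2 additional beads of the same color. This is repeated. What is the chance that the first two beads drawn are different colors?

Either red then yellow, or yellow then red; after the first draw the total is 14.
P = (6/12)·(6/14) + (6/12)·(6/14) = 3/7 ≈ 0.4286.

3/7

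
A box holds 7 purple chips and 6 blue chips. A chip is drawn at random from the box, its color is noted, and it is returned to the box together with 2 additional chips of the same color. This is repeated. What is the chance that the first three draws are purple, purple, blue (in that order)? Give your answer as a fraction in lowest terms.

Track the composition after each reinforcement of +2.
P = (7/13) · (9/15) · (6/17) = 126/1105 ≈ 0.1140.

126/1105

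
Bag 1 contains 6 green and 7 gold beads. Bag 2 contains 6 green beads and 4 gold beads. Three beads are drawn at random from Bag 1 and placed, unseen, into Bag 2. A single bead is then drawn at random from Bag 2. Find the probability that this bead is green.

96/169

Condition on how many of the transferred beads are green (from Bag 1: 6 green of 13; then Bag 2 has 13 total).
  0 green: C(6,0)C(7,3)/C(13,3) = 35/286; then P = 6/13
  1 green: C(6,1)C(7,2)/C(13,3) = 63/143; then P = 7/13
  2 green: C(6,2)C(7,1)/C(13,3) = 105/286; then P = 8/13
  3 green: C(6,3)C(7,0)/C(13,3) = 10/143; then P = 9/13
P(green from Bag 2) = 96/169 ≈ 0.5680.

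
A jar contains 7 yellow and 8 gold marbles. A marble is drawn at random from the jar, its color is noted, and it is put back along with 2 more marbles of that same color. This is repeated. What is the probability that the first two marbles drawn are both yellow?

21/85

After a yellow draw the jar holds 9 yellow out of 17.
P = (7/15)·(9/17) = 21/85 ≈ 0.2471.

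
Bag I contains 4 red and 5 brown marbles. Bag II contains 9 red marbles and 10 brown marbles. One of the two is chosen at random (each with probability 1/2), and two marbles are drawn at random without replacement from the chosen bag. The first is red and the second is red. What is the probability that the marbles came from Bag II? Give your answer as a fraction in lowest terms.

P(E | Bag I) = 1/6; P(E | Bag II) = 4/19.
P(E) = 1/2·1/6 + 1/2·4/19 = 43/228.
By Bayes' rule, P(Bag II | E) = 2/19 / 43/228 = 24/43 ≈ 0.5581.

24/43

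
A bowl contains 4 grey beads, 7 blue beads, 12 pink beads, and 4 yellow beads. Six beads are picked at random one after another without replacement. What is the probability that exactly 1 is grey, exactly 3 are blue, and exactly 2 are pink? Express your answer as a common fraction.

Unordered draws without replacement: count favorable combinations over C(27,6).
Favorable = C(4,1) · C(7,3) · C(12,2) · C(4,0) = 9240; total = C(27,6) = 296010.
P = 9240/296010 = 28/897 ≈ 0.0312.

28/897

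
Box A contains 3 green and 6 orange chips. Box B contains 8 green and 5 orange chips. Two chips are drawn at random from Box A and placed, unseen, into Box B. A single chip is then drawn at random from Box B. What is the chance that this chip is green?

26/45

Condition on how many of the transferred chips are green (from Box A: 3 green of 9; then Box B has 15 total).
  0 green: C(3,0)C(6,2)/C(9,2) = 5/12; then P = 8/15
  1 green: C(3,1)C(6,1)/C(9,2) = 1/2; then P = 9/15
  2 green: C(3,2)C(6,0)/C(9,2) = 1/12; then P = 10/15
P(green from Box B) = 26/45 ≈ 0.5778.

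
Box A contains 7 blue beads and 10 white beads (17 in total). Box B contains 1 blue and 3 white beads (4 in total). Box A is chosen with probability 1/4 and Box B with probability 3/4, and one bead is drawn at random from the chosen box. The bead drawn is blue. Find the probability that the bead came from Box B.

51/79

P(blue | Box A) = 7/17; P(blue | Box B) = 1/4.
P(blue) = 1/4·7/17 + 3/4·1/4 = 79/272.
By Bayes' rule, P(Box B | blue) = 3/16 / 79/272 = 51/79 ≈ 0.6456.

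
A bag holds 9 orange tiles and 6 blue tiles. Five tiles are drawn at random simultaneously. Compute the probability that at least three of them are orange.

102/143

Sum the hypergeometric tail for j = 3,…,5 orange tiles.
Favorable = C(9,3)·C(6,2) + C(9,4)·C(6,1) + C(9,5)·C(6,0) = 2142; total = C(15,5) = 3003.
P = 2142/3003 = 102/143 ≈ 0.7133.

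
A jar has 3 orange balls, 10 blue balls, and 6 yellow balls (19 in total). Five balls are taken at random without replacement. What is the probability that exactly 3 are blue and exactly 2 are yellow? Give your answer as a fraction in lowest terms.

50/323

Unordered draws without replacement: count favorable combinations over C(19,5).
Favorable = C(3,0) · C(10,3) · C(6,2) = 1800; total = C(19,5) = 11628.
P = 1800/11628 = 50/323 ≈ 0.1548.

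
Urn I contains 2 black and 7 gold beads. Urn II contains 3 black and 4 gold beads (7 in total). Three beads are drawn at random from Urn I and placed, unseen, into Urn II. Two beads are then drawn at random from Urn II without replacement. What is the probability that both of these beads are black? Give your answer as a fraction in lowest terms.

61/540

Condition on how many of the transferred beads are black (from Urn I: 2 black of 9; then Urn II has 10 total).
  0 black: C(2,0)C(7,3)/C(9,3) = 5/12; then P = C(3,2)/C(10,2) = 1/15
  1 black: C(2,1)C(7,2)/C(9,3) = 1/2; then P = C(4,2)/C(10,2) = 2/15
  2 black: C(2,2)C(7,1)/C(9,3) = 1/12; then P = C(5,2)/C(10,2) = 2/9
P(both black) = 61/540 ≈ 0.1130.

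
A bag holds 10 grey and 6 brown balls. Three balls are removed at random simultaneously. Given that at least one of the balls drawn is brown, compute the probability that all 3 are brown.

1/22

P(all 3 brown) = C(6,3)/C(16,3) = 1/28; P(at least one brown) = 1 − C(10,3)/C(16,3) = 11/14.
Since 'all 3 brown' ⊆ 'at least one brown', P(all 3 | at least one) = 1/28 / 11/14 = 1/22 ≈ 0.0455.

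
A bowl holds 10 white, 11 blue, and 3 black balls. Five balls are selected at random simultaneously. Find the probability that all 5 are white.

Unordered draws without replacement: count favorable combinations over C(24,5).
Favorable = C(10,5) · C(11,0) · C(3,0) = 252; total = C(24,5) = 42504.
P = 252/42504 = 3/506 ≈ 0.0059.

3/506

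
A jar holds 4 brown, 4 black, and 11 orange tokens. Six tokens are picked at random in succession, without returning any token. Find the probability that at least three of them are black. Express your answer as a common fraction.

275/3876

Sum the hypergeometric tail for j = 3,…,4 black tokens.
Favorable = C(4,3)·C(15,3) + C(4,4)·C(15,2) = 1925; total = C(19,6) = 27132.
P = 1925/27132 = 275/3876 ≈ 0.0709.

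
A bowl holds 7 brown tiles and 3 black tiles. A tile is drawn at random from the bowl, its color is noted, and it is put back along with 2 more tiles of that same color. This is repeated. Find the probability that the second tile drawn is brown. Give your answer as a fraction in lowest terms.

7/10

Condition on the first draw. If first is brown (prob 7/10), second-brown has prob (9)/(12); if not (prob 3/10), it has prob 7/(12).
P = (7/10)·(9/12) + (3/10)·(7/12) = 7/10 ≈ 0.7000.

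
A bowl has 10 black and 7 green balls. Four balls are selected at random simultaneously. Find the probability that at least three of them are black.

15/34

Sum the hypergeometric tail for j = 3,…,4 black balls.
Favorable = C(10,3)·C(7,1) + C(10,4)·C(7,0) = 1050; total = C(17,4) = 2380.
P = 1050/2380 = 15/34 ≈ 0.4412.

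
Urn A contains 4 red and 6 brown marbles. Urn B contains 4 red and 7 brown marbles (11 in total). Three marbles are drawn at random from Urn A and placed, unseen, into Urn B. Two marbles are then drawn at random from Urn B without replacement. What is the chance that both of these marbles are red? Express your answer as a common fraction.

Condition on how many of the transferred marbles are red (from Urn A: 4 red of 10; then Urn B has 14 total).
  0 red: C(4,0)C(6,3)/C(10,3) = 1/6; then P = C(4,2)/C(14,2) = 6/91
  1 red: C(4,1)C(6,2)/C(10,3) = 1/2; then P = C(5,2)/C(14,2) = 10/91
  2 red: C(4,2)C(6,1)/C(10,3) = 3/10; then P = C(6,2)/C(14,2) = 15/91
  3 red: C(4,3)C(6,0)/C(10,3) = 1/30; then P = C(7,2)/C(14,2) = 3/13
P(both red) = 8/65 ≈ 0.1231.

8/65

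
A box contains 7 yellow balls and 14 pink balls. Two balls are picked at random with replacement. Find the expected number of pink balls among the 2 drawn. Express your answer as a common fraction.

4/3

By linearity of expectation, E[X] = Σ P(draw i is pink); each independent draw has P(pink) = 14/21.
E[X] = 2 · 14/21 = 4/3 ≈ 1.3333.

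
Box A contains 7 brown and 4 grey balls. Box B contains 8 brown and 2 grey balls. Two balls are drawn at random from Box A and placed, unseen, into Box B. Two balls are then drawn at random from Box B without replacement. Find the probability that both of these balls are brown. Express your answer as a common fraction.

707/1210

Condition on how many of the transferred balls are brown (from Box A: 7 brown of 11; then Box B has 12 total).
  0 brown: C(7,0)C(4,2)/C(11,2) = 6/55; then P = C(8,2)/C(12,2) = 14/33
  1 brown: C(7,1)C(4,1)/C(11,2) = 28/55; then P = C(9,2)/C(12,2) = 6/11
  2 brown: C(7,2)C(4,0)/C(11,2) = 21/55; then P = C(10,2)/C(12,2) = 15/22
P(both brown) = 707/1210 ≈ 0.5843.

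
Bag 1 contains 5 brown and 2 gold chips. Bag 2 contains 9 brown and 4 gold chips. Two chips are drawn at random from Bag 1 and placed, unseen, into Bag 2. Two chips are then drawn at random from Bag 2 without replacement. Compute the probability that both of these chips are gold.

Condition on how many of the transferred chips are gold (from Bag 1: 2 gold of 7; then Bag 2 has 15 total).
  0 gold: C(2,0)C(5,2)/C(7,2) = 10/21; then P = C(4,2)/C(15,2) = 2/35
  1 gold: C(2,1)C(5,1)/C(7,2) = 10/21; then P = C(5,2)/C(15,2) = 2/21
  2 gold: C(2,2)C(5,0)/C(7,2) = 1/21; then P = C(6,2)/C(15,2) = 1/7
P(both gold) = 5/63 ≈ 0.0794.

5/63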